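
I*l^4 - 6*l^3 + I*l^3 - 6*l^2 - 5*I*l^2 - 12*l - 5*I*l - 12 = (l - I)*(l + 3*I)*(l + 4*I)*(I*l + I)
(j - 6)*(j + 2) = j^2 - 4*j - 12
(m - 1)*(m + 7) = m^2 + 6*m - 7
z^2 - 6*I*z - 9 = (z - 3*I)^2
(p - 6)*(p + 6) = p^2 - 36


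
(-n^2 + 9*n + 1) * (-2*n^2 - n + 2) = 2*n^4 - 17*n^3 - 13*n^2 + 17*n + 2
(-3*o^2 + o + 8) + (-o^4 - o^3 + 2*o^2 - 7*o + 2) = -o^4 - o^3 - o^2 - 6*o + 10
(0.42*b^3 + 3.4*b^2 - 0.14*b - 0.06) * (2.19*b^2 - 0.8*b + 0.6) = 0.9198*b^5 + 7.11*b^4 - 2.7746*b^3 + 2.0206*b^2 - 0.036*b - 0.036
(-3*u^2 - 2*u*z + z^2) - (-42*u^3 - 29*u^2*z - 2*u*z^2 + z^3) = 42*u^3 + 29*u^2*z - 3*u^2 + 2*u*z^2 - 2*u*z - z^3 + z^2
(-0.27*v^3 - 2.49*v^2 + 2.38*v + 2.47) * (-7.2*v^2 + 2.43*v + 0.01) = 1.944*v^5 + 17.2719*v^4 - 23.1894*v^3 - 12.0255*v^2 + 6.0259*v + 0.0247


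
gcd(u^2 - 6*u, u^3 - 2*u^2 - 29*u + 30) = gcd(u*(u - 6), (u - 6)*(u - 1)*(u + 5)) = u - 6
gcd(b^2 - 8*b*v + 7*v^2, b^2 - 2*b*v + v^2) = -b + v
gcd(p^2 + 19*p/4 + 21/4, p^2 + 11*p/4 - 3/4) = p + 3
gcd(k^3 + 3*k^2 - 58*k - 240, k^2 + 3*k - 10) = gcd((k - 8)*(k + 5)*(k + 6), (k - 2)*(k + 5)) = k + 5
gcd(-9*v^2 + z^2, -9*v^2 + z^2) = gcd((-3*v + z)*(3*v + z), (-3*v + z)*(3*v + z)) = -9*v^2 + z^2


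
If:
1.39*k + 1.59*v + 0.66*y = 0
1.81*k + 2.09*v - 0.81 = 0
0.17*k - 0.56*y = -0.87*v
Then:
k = 1.50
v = -0.91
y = -0.96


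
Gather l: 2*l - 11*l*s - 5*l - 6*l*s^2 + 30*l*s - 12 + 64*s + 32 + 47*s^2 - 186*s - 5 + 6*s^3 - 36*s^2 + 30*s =l*(-6*s^2 + 19*s - 3) + 6*s^3 + 11*s^2 - 92*s + 15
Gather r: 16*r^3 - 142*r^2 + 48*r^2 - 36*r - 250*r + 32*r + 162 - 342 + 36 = 16*r^3 - 94*r^2 - 254*r - 144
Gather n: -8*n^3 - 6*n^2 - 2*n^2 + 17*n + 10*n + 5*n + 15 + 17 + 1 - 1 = -8*n^3 - 8*n^2 + 32*n + 32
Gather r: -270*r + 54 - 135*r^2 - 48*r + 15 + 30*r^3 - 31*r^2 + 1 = 30*r^3 - 166*r^2 - 318*r + 70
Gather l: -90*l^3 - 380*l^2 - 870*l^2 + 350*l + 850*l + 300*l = -90*l^3 - 1250*l^2 + 1500*l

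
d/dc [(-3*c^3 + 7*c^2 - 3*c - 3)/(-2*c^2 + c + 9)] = 2*(3*c^4 - 3*c^3 - 40*c^2 + 57*c - 12)/(4*c^4 - 4*c^3 - 35*c^2 + 18*c + 81)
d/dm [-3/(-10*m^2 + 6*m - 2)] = 3*(3 - 10*m)/(2*(5*m^2 - 3*m + 1)^2)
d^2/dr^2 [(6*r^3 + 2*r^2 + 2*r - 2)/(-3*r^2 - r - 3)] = 4*(18*r^3 + 27*r^2 - 45*r - 14)/(27*r^6 + 27*r^5 + 90*r^4 + 55*r^3 + 90*r^2 + 27*r + 27)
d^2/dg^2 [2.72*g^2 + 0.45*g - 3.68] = 5.44000000000000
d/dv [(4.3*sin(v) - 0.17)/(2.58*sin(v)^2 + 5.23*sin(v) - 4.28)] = (-11.094*sin(v)^2 + 0.877199999999998*sin(v) - 17.5149)*cos(v)/(6.6564*sin(v)^4 + 26.9868*sin(v)^3 + 5.2681*sin(v)^2 - 44.7688*sin(v) + 18.3184)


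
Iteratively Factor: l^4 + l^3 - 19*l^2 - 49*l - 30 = (l + 1)*(l^3 - 19*l - 30) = (l + 1)*(l + 3)*(l^2 - 3*l - 10) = (l + 1)*(l + 2)*(l + 3)*(l - 5)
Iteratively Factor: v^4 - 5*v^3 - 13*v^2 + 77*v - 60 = (v - 3)*(v^3 - 2*v^2 - 19*v + 20) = (v - 5)*(v - 3)*(v^2 + 3*v - 4) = (v - 5)*(v - 3)*(v - 1)*(v + 4)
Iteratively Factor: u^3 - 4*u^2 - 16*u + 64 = (u - 4)*(u^2 - 16) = (u - 4)*(u + 4)*(u - 4)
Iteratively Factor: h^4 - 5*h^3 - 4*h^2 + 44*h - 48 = (h - 4)*(h^3 - h^2 - 8*h + 12) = (h - 4)*(h + 3)*(h^2 - 4*h + 4) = (h - 4)*(h - 2)*(h + 3)*(h - 2)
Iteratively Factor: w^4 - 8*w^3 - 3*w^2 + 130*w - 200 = (w - 5)*(w^3 - 3*w^2 - 18*w + 40) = (w - 5)^2*(w^2 + 2*w - 8) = (w - 5)^2*(w - 2)*(w + 4)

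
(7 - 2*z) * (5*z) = -10*z^2 + 35*z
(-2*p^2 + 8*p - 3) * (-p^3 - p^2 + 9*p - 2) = 2*p^5 - 6*p^4 - 23*p^3 + 79*p^2 - 43*p + 6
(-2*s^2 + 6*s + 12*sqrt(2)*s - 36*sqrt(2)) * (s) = -2*s^3 + 6*s^2 + 12*sqrt(2)*s^2 - 36*sqrt(2)*s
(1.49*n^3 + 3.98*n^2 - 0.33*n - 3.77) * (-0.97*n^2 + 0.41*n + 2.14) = -1.4453*n^5 - 3.2497*n^4 + 5.1405*n^3 + 12.0388*n^2 - 2.2519*n - 8.0678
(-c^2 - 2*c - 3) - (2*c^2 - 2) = -3*c^2 - 2*c - 1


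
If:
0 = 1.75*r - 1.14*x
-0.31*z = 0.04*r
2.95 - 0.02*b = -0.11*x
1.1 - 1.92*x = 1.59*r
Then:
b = 149.55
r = 0.24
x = 0.37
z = -0.03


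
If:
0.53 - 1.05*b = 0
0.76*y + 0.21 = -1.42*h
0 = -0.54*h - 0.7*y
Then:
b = 0.50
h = -0.25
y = 0.19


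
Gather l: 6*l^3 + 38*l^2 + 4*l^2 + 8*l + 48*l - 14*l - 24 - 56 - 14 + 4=6*l^3 + 42*l^2 + 42*l - 90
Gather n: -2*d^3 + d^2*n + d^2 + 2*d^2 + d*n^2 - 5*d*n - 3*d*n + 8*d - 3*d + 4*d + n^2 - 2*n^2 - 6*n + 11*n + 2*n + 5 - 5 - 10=-2*d^3 + 3*d^2 + 9*d + n^2*(d - 1) + n*(d^2 - 8*d + 7) - 10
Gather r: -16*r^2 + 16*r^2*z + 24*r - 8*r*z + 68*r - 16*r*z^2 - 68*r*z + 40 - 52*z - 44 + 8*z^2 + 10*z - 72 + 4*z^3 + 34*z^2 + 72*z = r^2*(16*z - 16) + r*(-16*z^2 - 76*z + 92) + 4*z^3 + 42*z^2 + 30*z - 76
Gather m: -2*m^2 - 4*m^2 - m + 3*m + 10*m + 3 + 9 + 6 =-6*m^2 + 12*m + 18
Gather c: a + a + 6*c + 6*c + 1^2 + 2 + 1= 2*a + 12*c + 4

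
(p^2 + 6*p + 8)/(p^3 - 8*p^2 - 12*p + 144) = (p + 2)/(p^2 - 12*p + 36)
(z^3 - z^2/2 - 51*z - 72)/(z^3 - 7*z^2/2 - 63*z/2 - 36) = (z + 6)/(z + 3)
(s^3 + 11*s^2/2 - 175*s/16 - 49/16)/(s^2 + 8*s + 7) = (16*s^2 - 24*s - 7)/(16*(s + 1))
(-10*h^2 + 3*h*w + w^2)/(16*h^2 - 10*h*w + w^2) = (5*h + w)/(-8*h + w)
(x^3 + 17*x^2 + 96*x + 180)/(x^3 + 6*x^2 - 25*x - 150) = (x + 6)/(x - 5)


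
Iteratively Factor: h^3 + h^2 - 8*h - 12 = (h + 2)*(h^2 - h - 6) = (h + 2)^2*(h - 3)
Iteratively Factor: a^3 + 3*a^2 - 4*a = (a)*(a^2 + 3*a - 4) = a*(a - 1)*(a + 4)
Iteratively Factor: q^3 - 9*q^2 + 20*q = (q - 5)*(q^2 - 4*q) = q*(q - 5)*(q - 4)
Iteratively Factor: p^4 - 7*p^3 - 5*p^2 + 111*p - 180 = (p - 3)*(p^3 - 4*p^2 - 17*p + 60) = (p - 3)^2*(p^2 - p - 20) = (p - 5)*(p - 3)^2*(p + 4)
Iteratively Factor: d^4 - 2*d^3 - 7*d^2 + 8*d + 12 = (d - 2)*(d^3 - 7*d - 6) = (d - 2)*(d + 2)*(d^2 - 2*d - 3) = (d - 2)*(d + 1)*(d + 2)*(d - 3)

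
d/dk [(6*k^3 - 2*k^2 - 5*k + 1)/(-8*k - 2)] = (-48*k^3 - 10*k^2 + 4*k + 9)/(2*(16*k^2 + 8*k + 1))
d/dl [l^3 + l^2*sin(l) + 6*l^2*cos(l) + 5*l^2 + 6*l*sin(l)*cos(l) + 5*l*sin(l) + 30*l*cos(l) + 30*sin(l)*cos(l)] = -6*l^2*sin(l) + l^2*cos(l) + 3*l^2 - 28*l*sin(l) + 17*l*cos(l) + 6*l*cos(2*l) + 10*l + 5*sin(l) + 3*sin(2*l) + 30*cos(l) + 30*cos(2*l)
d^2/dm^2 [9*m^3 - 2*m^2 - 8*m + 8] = 54*m - 4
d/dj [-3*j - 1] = -3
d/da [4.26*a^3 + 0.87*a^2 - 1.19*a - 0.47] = 12.78*a^2 + 1.74*a - 1.19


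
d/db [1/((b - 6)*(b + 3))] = (3 - 2*b)/(b^4 - 6*b^3 - 27*b^2 + 108*b + 324)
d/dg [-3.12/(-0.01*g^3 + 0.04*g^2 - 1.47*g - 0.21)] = (-0.0936*g^2 + 0.2496*g - 4.5864)/(0.01*g^3 - 0.04*g^2 + 1.47*g + 0.21)^2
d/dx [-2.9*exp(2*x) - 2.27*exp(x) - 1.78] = (-5.8*exp(x) - 2.27)*exp(x)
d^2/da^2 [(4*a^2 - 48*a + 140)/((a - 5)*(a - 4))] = -24/(a^3 - 12*a^2 + 48*a - 64)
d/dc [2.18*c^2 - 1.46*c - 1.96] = 4.36*c - 1.46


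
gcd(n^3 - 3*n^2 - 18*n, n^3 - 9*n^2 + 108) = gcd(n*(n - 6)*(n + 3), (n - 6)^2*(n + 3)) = n^2 - 3*n - 18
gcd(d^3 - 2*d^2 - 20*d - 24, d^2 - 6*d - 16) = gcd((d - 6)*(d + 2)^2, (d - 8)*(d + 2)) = d + 2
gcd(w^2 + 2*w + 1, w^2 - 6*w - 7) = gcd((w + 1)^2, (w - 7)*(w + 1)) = w + 1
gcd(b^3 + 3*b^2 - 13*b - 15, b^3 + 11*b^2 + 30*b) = b + 5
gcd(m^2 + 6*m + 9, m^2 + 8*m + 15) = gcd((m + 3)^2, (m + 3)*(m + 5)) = m + 3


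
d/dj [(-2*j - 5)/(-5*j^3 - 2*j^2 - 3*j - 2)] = (10*j^3 + 4*j^2 + 6*j - (2*j + 5)*(15*j^2 + 4*j + 3) + 4)/(5*j^3 + 2*j^2 + 3*j + 2)^2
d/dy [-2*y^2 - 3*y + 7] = -4*y - 3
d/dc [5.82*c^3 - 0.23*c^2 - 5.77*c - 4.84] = 17.46*c^2 - 0.46*c - 5.77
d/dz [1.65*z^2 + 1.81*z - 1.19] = 3.3*z + 1.81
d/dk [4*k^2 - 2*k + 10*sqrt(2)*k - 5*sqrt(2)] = 8*k - 2 + 10*sqrt(2)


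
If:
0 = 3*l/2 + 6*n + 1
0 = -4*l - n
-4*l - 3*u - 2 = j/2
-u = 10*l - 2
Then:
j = -616/45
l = 2/45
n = -8/45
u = 14/9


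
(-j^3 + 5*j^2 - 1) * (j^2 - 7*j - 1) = -j^5 + 12*j^4 - 34*j^3 - 6*j^2 + 7*j + 1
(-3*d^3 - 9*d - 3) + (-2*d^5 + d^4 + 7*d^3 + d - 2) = -2*d^5 + d^4 + 4*d^3 - 8*d - 5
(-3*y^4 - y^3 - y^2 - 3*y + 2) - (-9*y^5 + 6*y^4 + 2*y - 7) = 9*y^5 - 9*y^4 - y^3 - y^2 - 5*y + 9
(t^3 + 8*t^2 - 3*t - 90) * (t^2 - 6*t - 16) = t^5 + 2*t^4 - 67*t^3 - 200*t^2 + 588*t + 1440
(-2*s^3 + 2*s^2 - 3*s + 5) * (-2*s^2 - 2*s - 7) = 4*s^5 + 16*s^3 - 18*s^2 + 11*s - 35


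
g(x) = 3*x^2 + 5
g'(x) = 6*x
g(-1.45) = 11.31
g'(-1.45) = -8.70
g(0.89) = 7.38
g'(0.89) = 5.34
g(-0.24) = 5.17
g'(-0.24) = -1.44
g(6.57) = 134.49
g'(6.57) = 39.42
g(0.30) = 5.27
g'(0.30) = 1.80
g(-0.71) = 6.51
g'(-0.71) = -4.26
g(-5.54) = 97.07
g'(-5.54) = -33.24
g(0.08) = 5.02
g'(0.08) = 0.48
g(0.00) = 5.00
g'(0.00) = 0.00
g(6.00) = 113.00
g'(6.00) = 36.00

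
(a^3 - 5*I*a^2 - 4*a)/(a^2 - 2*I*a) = (a^2 - 5*I*a - 4)/(a - 2*I)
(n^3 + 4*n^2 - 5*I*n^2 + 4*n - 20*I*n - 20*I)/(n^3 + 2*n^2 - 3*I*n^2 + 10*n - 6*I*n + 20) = (n + 2)/(n + 2*I)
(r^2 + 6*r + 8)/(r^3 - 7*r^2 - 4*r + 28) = (r + 4)/(r^2 - 9*r + 14)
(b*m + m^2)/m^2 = (b + m)/m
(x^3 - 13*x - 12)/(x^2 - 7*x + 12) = (x^2 + 4*x + 3)/(x - 3)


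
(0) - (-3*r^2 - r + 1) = 3*r^2 + r - 1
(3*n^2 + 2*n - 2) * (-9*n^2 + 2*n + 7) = -27*n^4 - 12*n^3 + 43*n^2 + 10*n - 14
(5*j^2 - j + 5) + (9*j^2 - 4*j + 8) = 14*j^2 - 5*j + 13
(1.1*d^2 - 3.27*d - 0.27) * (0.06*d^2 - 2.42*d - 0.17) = 0.066*d^4 - 2.8582*d^3 + 7.7102*d^2 + 1.2093*d + 0.0459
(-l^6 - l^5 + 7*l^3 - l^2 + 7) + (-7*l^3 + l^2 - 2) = -l^6 - l^5 + 5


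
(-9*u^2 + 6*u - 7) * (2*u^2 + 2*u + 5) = -18*u^4 - 6*u^3 - 47*u^2 + 16*u - 35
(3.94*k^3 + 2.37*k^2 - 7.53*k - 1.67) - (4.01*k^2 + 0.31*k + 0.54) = 3.94*k^3 - 1.64*k^2 - 7.84*k - 2.21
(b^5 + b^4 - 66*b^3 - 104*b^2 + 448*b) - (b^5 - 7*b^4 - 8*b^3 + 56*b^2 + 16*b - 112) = 8*b^4 - 58*b^3 - 160*b^2 + 432*b + 112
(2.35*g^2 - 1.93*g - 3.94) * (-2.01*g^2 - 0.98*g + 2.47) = -4.7235*g^4 + 1.5763*g^3 + 15.6153*g^2 - 0.9059*g - 9.7318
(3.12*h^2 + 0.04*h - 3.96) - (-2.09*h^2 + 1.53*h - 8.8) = 5.21*h^2 - 1.49*h + 4.84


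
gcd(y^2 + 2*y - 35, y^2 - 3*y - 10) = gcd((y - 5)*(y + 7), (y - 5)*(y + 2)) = y - 5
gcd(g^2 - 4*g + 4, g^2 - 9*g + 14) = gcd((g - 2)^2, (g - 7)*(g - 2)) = g - 2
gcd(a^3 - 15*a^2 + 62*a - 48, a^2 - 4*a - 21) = 1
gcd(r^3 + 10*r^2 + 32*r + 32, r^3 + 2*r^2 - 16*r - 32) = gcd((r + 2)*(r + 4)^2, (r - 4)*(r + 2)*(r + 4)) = r^2 + 6*r + 8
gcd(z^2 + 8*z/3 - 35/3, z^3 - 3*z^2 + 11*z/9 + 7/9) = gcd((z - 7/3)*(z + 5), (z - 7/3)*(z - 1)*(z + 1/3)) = z - 7/3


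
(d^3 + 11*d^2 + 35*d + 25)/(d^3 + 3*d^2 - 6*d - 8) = (d^2 + 10*d + 25)/(d^2 + 2*d - 8)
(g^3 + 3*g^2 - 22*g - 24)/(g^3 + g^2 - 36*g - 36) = (g - 4)/(g - 6)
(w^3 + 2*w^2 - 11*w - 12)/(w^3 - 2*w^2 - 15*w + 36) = (w + 1)/(w - 3)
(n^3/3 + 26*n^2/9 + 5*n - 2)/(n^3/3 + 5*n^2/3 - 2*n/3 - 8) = (n^2 + 17*n/3 - 2)/(n^2 + 2*n - 8)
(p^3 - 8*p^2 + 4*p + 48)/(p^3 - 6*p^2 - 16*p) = (p^2 - 10*p + 24)/(p*(p - 8))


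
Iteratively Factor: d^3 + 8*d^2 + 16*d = (d + 4)*(d^2 + 4*d) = (d + 4)^2*(d)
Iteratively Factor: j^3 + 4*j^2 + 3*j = (j + 3)*(j^2 + j) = j*(j + 3)*(j + 1)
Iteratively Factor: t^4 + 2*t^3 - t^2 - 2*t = (t)*(t^3 + 2*t^2 - t - 2) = t*(t - 1)*(t^2 + 3*t + 2) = t*(t - 1)*(t + 1)*(t + 2)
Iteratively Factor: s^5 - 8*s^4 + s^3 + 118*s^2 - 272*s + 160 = (s - 2)*(s^4 - 6*s^3 - 11*s^2 + 96*s - 80) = (s - 2)*(s + 4)*(s^3 - 10*s^2 + 29*s - 20) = (s - 5)*(s - 2)*(s + 4)*(s^2 - 5*s + 4) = (s - 5)*(s - 4)*(s - 2)*(s + 4)*(s - 1)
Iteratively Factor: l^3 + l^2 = (l)*(l^2 + l) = l*(l + 1)*(l)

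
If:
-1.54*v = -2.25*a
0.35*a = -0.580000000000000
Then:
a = -1.66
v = -2.42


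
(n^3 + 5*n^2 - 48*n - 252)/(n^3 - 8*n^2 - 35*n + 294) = (n + 6)/(n - 7)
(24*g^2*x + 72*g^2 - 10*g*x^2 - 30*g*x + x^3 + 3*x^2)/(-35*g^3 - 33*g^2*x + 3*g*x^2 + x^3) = (-24*g^2*x - 72*g^2 + 10*g*x^2 + 30*g*x - x^3 - 3*x^2)/(35*g^3 + 33*g^2*x - 3*g*x^2 - x^3)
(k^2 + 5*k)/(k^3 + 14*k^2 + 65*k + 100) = k/(k^2 + 9*k + 20)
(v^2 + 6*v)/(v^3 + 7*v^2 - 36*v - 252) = v/(v^2 + v - 42)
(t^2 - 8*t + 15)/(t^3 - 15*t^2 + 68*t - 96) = (t - 5)/(t^2 - 12*t + 32)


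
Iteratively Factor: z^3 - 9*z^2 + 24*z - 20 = (z - 5)*(z^2 - 4*z + 4) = (z - 5)*(z - 2)*(z - 2)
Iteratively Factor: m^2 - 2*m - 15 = (m + 3)*(m - 5)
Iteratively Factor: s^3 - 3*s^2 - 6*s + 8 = (s - 4)*(s^2 + s - 2) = (s - 4)*(s + 2)*(s - 1)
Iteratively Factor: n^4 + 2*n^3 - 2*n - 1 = (n + 1)*(n^3 + n^2 - n - 1) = (n + 1)^2*(n^2 - 1) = (n - 1)*(n + 1)^2*(n + 1)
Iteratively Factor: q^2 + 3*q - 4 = (q - 1)*(q + 4)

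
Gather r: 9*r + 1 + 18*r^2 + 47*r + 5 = 18*r^2 + 56*r + 6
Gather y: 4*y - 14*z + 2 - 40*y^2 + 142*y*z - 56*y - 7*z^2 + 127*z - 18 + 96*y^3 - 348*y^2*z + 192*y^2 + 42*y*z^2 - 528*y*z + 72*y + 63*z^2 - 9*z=96*y^3 + y^2*(152 - 348*z) + y*(42*z^2 - 386*z + 20) + 56*z^2 + 104*z - 16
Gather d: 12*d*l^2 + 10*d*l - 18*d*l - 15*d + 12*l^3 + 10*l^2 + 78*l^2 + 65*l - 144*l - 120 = d*(12*l^2 - 8*l - 15) + 12*l^3 + 88*l^2 - 79*l - 120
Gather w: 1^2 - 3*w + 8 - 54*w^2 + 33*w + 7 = -54*w^2 + 30*w + 16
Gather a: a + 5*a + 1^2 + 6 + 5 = 6*a + 12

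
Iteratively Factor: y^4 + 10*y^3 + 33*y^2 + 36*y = (y + 4)*(y^3 + 6*y^2 + 9*y) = y*(y + 4)*(y^2 + 6*y + 9) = y*(y + 3)*(y + 4)*(y + 3)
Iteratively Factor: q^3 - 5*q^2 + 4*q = (q - 1)*(q^2 - 4*q) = q*(q - 1)*(q - 4)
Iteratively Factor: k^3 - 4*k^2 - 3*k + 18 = (k + 2)*(k^2 - 6*k + 9) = (k - 3)*(k + 2)*(k - 3)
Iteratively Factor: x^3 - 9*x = (x + 3)*(x^2 - 3*x) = x*(x + 3)*(x - 3)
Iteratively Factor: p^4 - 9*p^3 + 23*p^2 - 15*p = (p - 3)*(p^3 - 6*p^2 + 5*p) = p*(p - 3)*(p^2 - 6*p + 5) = p*(p - 3)*(p - 1)*(p - 5)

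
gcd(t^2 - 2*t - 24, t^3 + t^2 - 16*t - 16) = t + 4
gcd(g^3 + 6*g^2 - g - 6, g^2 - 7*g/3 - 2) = 1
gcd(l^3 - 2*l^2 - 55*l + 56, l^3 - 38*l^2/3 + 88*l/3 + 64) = l - 8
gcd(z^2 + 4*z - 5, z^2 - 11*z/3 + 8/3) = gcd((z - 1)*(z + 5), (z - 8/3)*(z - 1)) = z - 1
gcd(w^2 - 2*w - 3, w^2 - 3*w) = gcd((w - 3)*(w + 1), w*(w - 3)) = w - 3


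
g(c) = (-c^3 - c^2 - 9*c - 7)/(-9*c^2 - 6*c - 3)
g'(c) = (18*c + 6)*(-c^3 - c^2 - 9*c - 7)/(-9*c^2 - 6*c - 3)^2 + (-3*c^2 - 2*c - 9)/(-9*c^2 - 6*c - 3) = (3*c^4 + 4*c^3 - 22*c^2 - 40*c - 5)/(3*(9*c^4 + 12*c^3 + 10*c^2 + 4*c + 1))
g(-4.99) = -0.70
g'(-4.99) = 0.08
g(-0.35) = 1.96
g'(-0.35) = 4.62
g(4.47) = 0.75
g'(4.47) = 0.06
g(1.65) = 0.78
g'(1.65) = -0.19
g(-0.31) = 2.13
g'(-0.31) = 3.88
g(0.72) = 1.20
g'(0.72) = -0.90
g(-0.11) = 2.46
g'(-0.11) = -0.44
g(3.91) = 0.71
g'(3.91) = 0.05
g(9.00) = 1.14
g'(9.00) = 0.10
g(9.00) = 1.14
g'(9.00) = 0.10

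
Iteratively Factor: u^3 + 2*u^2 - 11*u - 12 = (u - 3)*(u^2 + 5*u + 4) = (u - 3)*(u + 4)*(u + 1)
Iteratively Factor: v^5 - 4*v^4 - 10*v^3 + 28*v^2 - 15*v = (v - 1)*(v^4 - 3*v^3 - 13*v^2 + 15*v) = (v - 1)*(v + 3)*(v^3 - 6*v^2 + 5*v) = (v - 1)^2*(v + 3)*(v^2 - 5*v) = v*(v - 1)^2*(v + 3)*(v - 5)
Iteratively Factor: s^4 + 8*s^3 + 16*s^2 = (s)*(s^3 + 8*s^2 + 16*s) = s*(s + 4)*(s^2 + 4*s) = s^2*(s + 4)*(s + 4)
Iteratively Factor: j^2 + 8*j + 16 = (j + 4)*(j + 4)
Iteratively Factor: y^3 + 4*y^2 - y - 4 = (y + 4)*(y^2 - 1) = (y + 1)*(y + 4)*(y - 1)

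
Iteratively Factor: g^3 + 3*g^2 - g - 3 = (g + 1)*(g^2 + 2*g - 3) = (g + 1)*(g + 3)*(g - 1)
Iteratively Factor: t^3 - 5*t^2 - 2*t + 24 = (t - 4)*(t^2 - t - 6) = (t - 4)*(t + 2)*(t - 3)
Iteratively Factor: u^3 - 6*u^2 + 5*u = (u - 1)*(u^2 - 5*u) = u*(u - 1)*(u - 5)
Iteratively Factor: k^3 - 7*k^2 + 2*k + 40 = (k + 2)*(k^2 - 9*k + 20) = (k - 4)*(k + 2)*(k - 5)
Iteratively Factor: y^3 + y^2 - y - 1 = (y - 1)*(y^2 + 2*y + 1) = (y - 1)*(y + 1)*(y + 1)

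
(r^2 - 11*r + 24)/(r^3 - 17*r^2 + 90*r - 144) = 1/(r - 6)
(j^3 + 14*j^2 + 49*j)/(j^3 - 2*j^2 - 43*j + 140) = j*(j + 7)/(j^2 - 9*j + 20)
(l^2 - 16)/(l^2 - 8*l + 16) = (l + 4)/(l - 4)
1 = 1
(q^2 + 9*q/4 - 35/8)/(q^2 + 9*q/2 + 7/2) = (q - 5/4)/(q + 1)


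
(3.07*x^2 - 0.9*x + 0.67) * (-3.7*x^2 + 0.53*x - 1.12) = -11.359*x^4 + 4.9571*x^3 - 6.3944*x^2 + 1.3631*x - 0.7504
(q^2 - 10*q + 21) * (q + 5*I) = q^3 - 10*q^2 + 5*I*q^2 + 21*q - 50*I*q + 105*I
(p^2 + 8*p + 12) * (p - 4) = p^3 + 4*p^2 - 20*p - 48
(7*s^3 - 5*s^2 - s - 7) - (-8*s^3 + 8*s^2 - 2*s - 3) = 15*s^3 - 13*s^2 + s - 4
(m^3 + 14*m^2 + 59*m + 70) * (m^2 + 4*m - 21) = m^5 + 18*m^4 + 94*m^3 + 12*m^2 - 959*m - 1470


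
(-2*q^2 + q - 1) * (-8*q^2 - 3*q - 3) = 16*q^4 - 2*q^3 + 11*q^2 + 3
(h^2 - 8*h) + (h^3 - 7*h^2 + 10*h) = h^3 - 6*h^2 + 2*h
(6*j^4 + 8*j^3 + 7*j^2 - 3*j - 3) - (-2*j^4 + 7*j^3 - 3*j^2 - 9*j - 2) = 8*j^4 + j^3 + 10*j^2 + 6*j - 1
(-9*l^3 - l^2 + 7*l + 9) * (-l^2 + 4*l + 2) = 9*l^5 - 35*l^4 - 29*l^3 + 17*l^2 + 50*l + 18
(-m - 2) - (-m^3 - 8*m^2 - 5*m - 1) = m^3 + 8*m^2 + 4*m - 1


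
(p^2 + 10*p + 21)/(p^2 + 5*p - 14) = (p + 3)/(p - 2)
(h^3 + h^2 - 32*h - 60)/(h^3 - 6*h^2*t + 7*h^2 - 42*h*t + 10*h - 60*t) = (6 - h)/(-h + 6*t)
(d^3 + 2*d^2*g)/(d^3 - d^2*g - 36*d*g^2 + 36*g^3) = d^2*(d + 2*g)/(d^3 - d^2*g - 36*d*g^2 + 36*g^3)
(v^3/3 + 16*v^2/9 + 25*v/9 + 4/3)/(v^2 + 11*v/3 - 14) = (3*v^3 + 16*v^2 + 25*v + 12)/(3*(3*v^2 + 11*v - 42))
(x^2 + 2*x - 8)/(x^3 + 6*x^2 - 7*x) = (x^2 + 2*x - 8)/(x*(x^2 + 6*x - 7))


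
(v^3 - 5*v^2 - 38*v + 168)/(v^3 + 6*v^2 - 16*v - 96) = (v - 7)/(v + 4)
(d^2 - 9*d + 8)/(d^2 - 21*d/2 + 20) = 2*(d - 1)/(2*d - 5)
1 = 1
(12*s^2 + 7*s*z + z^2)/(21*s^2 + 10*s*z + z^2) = (4*s + z)/(7*s + z)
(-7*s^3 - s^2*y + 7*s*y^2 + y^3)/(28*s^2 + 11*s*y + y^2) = (-s^2 + y^2)/(4*s + y)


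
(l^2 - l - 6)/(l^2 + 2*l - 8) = (l^2 - l - 6)/(l^2 + 2*l - 8)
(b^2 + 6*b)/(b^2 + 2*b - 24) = b/(b - 4)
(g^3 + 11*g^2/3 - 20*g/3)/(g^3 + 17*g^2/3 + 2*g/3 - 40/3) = g/(g + 2)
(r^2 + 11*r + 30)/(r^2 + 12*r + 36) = (r + 5)/(r + 6)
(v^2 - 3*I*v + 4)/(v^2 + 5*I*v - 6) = (v^2 - 3*I*v + 4)/(v^2 + 5*I*v - 6)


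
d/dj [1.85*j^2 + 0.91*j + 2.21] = 3.7*j + 0.91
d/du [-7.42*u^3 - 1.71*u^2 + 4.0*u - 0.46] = -22.26*u^2 - 3.42*u + 4.0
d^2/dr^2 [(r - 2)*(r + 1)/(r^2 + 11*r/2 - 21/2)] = 8*(-13*r^3 + 51*r^2 - 129*r - 58)/(8*r^6 + 132*r^5 + 474*r^4 - 1441*r^3 - 4977*r^2 + 14553*r - 9261)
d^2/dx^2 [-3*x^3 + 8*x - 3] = -18*x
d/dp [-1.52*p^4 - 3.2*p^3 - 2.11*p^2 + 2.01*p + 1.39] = -6.08*p^3 - 9.6*p^2 - 4.22*p + 2.01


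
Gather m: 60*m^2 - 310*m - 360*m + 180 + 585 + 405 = 60*m^2 - 670*m + 1170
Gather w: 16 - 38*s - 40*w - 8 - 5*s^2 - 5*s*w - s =-5*s^2 - 39*s + w*(-5*s - 40) + 8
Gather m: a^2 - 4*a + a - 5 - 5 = a^2 - 3*a - 10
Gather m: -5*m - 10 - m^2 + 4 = -m^2 - 5*m - 6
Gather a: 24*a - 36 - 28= 24*a - 64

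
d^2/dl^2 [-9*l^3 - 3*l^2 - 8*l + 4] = -54*l - 6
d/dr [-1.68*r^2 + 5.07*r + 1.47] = 5.07 - 3.36*r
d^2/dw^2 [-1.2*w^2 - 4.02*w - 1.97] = -2.40000000000000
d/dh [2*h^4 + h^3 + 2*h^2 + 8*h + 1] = 8*h^3 + 3*h^2 + 4*h + 8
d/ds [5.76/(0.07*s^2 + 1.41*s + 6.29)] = (-0.8064*s - 8.1216)/(0.07*s^2 + 1.41*s + 6.29)^2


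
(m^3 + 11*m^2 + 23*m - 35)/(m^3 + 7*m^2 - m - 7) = (m + 5)/(m + 1)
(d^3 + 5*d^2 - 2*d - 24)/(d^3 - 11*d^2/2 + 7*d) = 2*(d^2 + 7*d + 12)/(d*(2*d - 7))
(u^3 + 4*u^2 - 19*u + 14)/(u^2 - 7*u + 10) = (u^2 + 6*u - 7)/(u - 5)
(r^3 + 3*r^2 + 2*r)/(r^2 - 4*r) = (r^2 + 3*r + 2)/(r - 4)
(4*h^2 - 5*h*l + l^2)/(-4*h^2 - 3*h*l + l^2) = (-h + l)/(h + l)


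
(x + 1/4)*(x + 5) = x^2 + 21*x/4 + 5/4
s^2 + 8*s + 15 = (s + 3)*(s + 5)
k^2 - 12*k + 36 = (k - 6)^2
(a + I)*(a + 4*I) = a^2 + 5*I*a - 4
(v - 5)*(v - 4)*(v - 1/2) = v^3 - 19*v^2/2 + 49*v/2 - 10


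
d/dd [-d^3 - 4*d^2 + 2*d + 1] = -3*d^2 - 8*d + 2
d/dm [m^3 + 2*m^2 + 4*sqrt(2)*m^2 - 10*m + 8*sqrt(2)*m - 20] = 3*m^2 + 4*m + 8*sqrt(2)*m - 10 + 8*sqrt(2)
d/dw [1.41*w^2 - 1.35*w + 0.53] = 2.82*w - 1.35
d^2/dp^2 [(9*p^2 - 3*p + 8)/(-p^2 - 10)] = 2*(3*p^3 + 246*p^2 - 90*p - 820)/(p^6 + 30*p^4 + 300*p^2 + 1000)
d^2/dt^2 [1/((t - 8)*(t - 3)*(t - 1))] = 2*(6*t^4 - 96*t^3 + 537*t^2 - 1188*t + 937)/(t^9 - 36*t^8 + 537*t^7 - 4320*t^6 + 20523*t^5 - 59508*t^4 + 105083*t^3 - 108936*t^2 + 60480*t - 13824)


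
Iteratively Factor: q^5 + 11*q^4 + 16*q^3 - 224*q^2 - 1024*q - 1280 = (q + 4)*(q^4 + 7*q^3 - 12*q^2 - 176*q - 320) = (q + 4)^2*(q^3 + 3*q^2 - 24*q - 80) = (q - 5)*(q + 4)^2*(q^2 + 8*q + 16) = (q - 5)*(q + 4)^3*(q + 4)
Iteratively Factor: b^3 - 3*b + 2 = (b - 1)*(b^2 + b - 2) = (b - 1)*(b + 2)*(b - 1)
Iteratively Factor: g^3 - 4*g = (g)*(g^2 - 4) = g*(g + 2)*(g - 2)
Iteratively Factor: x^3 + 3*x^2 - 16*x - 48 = (x + 3)*(x^2 - 16) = (x + 3)*(x + 4)*(x - 4)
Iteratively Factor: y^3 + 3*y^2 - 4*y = (y)*(y^2 + 3*y - 4) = y*(y - 1)*(y + 4)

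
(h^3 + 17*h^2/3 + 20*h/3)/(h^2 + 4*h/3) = (3*h^2 + 17*h + 20)/(3*h + 4)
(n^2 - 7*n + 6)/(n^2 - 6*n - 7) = (-n^2 + 7*n - 6)/(-n^2 + 6*n + 7)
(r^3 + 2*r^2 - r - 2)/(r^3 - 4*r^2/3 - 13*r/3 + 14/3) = 3*(r + 1)/(3*r - 7)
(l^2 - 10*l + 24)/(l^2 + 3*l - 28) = (l - 6)/(l + 7)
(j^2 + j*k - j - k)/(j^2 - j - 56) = (-j^2 - j*k + j + k)/(-j^2 + j + 56)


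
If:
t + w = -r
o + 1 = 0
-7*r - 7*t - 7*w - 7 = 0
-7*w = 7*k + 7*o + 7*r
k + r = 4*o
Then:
No Solution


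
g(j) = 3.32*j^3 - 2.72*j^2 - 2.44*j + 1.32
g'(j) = 9.96*j^2 - 5.44*j - 2.44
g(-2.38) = -53.04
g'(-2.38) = 66.92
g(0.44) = 0.00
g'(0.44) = -2.91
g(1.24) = 0.44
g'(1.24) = 6.13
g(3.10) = 66.52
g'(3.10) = 76.41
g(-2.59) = -68.29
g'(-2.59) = 78.46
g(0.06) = 1.16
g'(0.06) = -2.73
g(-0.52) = 1.39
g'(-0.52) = 3.08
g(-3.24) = -132.25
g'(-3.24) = 119.74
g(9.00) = 2179.32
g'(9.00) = 755.36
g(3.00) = 59.16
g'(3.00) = 70.88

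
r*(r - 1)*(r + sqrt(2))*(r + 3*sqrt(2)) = r^4 - r^3 + 4*sqrt(2)*r^3 - 4*sqrt(2)*r^2 + 6*r^2 - 6*r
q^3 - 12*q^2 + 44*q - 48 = (q - 6)*(q - 4)*(q - 2)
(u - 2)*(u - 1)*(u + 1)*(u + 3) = u^4 + u^3 - 7*u^2 - u + 6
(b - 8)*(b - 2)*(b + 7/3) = b^3 - 23*b^2/3 - 22*b/3 + 112/3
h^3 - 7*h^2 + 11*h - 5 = (h - 5)*(h - 1)^2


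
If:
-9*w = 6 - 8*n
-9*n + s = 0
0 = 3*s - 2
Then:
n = 2/27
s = 2/3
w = -146/243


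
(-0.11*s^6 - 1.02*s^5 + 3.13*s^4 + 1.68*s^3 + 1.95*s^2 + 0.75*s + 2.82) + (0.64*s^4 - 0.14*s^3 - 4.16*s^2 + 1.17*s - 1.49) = -0.11*s^6 - 1.02*s^5 + 3.77*s^4 + 1.54*s^3 - 2.21*s^2 + 1.92*s + 1.33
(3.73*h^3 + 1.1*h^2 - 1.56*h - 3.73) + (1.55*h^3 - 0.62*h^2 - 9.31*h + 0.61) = 5.28*h^3 + 0.48*h^2 - 10.87*h - 3.12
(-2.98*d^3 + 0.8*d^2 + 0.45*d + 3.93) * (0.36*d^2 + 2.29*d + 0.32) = -1.0728*d^5 - 6.5362*d^4 + 1.0404*d^3 + 2.7013*d^2 + 9.1437*d + 1.2576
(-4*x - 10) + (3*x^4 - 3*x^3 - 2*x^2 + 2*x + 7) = 3*x^4 - 3*x^3 - 2*x^2 - 2*x - 3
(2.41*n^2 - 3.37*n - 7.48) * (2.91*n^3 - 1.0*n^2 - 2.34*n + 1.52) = 7.0131*n^5 - 12.2167*n^4 - 24.0362*n^3 + 19.029*n^2 + 12.3808*n - 11.3696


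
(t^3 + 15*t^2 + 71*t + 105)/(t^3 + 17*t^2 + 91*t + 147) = (t + 5)/(t + 7)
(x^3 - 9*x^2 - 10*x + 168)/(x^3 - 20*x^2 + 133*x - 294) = (x + 4)/(x - 7)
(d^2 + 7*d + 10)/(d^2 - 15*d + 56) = (d^2 + 7*d + 10)/(d^2 - 15*d + 56)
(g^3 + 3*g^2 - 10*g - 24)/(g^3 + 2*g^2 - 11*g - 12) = (g + 2)/(g + 1)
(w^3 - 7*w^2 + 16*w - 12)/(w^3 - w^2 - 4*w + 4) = (w^2 - 5*w + 6)/(w^2 + w - 2)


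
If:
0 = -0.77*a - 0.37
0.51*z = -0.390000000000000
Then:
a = -0.48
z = -0.76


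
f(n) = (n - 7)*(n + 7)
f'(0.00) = 0.00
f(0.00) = -49.00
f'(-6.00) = -12.00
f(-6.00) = -13.00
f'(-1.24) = -2.48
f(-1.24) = -47.46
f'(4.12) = 8.24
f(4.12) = -32.03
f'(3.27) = 6.54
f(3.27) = -38.31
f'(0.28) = 0.56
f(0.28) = -48.92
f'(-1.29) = -2.58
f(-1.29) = -47.34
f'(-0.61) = -1.22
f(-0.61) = -48.63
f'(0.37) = 0.74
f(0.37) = -48.86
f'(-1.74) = -3.48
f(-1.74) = -45.97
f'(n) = 2*n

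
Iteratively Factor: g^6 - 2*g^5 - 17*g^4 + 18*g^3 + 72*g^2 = (g + 3)*(g^5 - 5*g^4 - 2*g^3 + 24*g^2) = g*(g + 3)*(g^4 - 5*g^3 - 2*g^2 + 24*g) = g*(g + 2)*(g + 3)*(g^3 - 7*g^2 + 12*g) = g*(g - 4)*(g + 2)*(g + 3)*(g^2 - 3*g) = g*(g - 4)*(g - 3)*(g + 2)*(g + 3)*(g)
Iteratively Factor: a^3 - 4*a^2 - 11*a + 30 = (a + 3)*(a^2 - 7*a + 10) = (a - 2)*(a + 3)*(a - 5)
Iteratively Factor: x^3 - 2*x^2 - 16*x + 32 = (x + 4)*(x^2 - 6*x + 8) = (x - 4)*(x + 4)*(x - 2)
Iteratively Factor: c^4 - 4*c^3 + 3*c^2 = (c)*(c^3 - 4*c^2 + 3*c) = c*(c - 3)*(c^2 - c) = c^2*(c - 3)*(c - 1)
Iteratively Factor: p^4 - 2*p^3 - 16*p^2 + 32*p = (p - 4)*(p^3 + 2*p^2 - 8*p) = (p - 4)*(p + 4)*(p^2 - 2*p) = p*(p - 4)*(p + 4)*(p - 2)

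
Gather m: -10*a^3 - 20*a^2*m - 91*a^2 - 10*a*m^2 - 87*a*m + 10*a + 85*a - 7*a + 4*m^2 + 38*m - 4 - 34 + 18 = -10*a^3 - 91*a^2 + 88*a + m^2*(4 - 10*a) + m*(-20*a^2 - 87*a + 38) - 20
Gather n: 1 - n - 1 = -n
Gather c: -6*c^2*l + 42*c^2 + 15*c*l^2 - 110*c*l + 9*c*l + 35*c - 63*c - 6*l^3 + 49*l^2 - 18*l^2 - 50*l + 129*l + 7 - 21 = c^2*(42 - 6*l) + c*(15*l^2 - 101*l - 28) - 6*l^3 + 31*l^2 + 79*l - 14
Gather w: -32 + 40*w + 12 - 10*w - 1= 30*w - 21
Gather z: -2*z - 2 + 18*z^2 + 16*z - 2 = 18*z^2 + 14*z - 4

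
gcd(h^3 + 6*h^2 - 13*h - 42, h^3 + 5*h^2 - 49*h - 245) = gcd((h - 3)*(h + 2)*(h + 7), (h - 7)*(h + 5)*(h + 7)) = h + 7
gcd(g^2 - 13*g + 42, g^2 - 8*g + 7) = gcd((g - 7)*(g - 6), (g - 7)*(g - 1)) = g - 7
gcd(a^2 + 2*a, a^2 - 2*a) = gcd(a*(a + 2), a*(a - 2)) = a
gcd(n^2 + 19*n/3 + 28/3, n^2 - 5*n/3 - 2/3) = 1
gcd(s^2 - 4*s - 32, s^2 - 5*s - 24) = s - 8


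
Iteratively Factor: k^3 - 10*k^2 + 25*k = (k)*(k^2 - 10*k + 25) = k*(k - 5)*(k - 5)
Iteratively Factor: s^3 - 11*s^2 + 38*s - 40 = (s - 5)*(s^2 - 6*s + 8) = (s - 5)*(s - 4)*(s - 2)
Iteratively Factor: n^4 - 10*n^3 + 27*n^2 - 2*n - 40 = (n - 4)*(n^3 - 6*n^2 + 3*n + 10) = (n - 5)*(n - 4)*(n^2 - n - 2) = (n - 5)*(n - 4)*(n + 1)*(n - 2)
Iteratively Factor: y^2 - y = (y - 1)*(y)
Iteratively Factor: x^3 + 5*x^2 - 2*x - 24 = (x - 2)*(x^2 + 7*x + 12) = (x - 2)*(x + 4)*(x + 3)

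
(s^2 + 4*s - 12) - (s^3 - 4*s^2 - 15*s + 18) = -s^3 + 5*s^2 + 19*s - 30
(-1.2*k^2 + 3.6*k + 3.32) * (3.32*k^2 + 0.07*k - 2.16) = -3.984*k^4 + 11.868*k^3 + 13.8664*k^2 - 7.5436*k - 7.1712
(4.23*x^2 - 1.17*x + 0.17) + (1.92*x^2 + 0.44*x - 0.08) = 6.15*x^2 - 0.73*x + 0.09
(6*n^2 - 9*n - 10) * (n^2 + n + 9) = 6*n^4 - 3*n^3 + 35*n^2 - 91*n - 90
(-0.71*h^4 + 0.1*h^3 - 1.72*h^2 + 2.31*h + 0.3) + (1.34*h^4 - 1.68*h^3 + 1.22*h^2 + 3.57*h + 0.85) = 0.63*h^4 - 1.58*h^3 - 0.5*h^2 + 5.88*h + 1.15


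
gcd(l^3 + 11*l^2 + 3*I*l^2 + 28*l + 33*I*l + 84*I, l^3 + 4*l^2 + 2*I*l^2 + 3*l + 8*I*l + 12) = l^2 + l*(4 + 3*I) + 12*I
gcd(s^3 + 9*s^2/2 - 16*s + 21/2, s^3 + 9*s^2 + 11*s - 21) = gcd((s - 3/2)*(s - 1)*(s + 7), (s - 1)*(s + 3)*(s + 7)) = s^2 + 6*s - 7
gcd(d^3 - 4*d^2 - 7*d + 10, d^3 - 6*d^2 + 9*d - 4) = d - 1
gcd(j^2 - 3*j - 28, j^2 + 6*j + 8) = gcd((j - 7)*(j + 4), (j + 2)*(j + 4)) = j + 4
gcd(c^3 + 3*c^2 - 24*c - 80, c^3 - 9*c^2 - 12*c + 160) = c^2 - c - 20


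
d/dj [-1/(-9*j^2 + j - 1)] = (1 - 18*j)/(9*j^2 - j + 1)^2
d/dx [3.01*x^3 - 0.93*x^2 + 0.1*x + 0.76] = 9.03*x^2 - 1.86*x + 0.1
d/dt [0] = 0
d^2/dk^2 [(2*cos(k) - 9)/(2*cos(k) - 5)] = 8*(5*cos(k) + cos(2*k) - 3)/(2*cos(k) - 5)^3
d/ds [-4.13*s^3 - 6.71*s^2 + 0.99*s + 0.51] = -12.39*s^2 - 13.42*s + 0.99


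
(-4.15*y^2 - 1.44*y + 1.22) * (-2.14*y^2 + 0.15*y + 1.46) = 8.881*y^4 + 2.4591*y^3 - 8.8858*y^2 - 1.9194*y + 1.7812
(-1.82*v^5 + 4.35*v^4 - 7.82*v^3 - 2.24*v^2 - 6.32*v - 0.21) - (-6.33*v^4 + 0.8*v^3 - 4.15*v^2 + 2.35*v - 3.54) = -1.82*v^5 + 10.68*v^4 - 8.62*v^3 + 1.91*v^2 - 8.67*v + 3.33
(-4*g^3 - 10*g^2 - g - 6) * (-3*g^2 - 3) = 12*g^5 + 30*g^4 + 15*g^3 + 48*g^2 + 3*g + 18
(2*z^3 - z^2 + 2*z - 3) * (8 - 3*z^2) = -6*z^5 + 3*z^4 + 10*z^3 + z^2 + 16*z - 24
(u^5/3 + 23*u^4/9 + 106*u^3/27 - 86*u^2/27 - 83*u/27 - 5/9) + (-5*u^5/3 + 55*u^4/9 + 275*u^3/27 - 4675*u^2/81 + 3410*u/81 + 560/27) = -4*u^5/3 + 26*u^4/3 + 127*u^3/9 - 4933*u^2/81 + 3161*u/81 + 545/27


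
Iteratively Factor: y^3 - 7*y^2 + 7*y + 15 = (y - 5)*(y^2 - 2*y - 3) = (y - 5)*(y + 1)*(y - 3)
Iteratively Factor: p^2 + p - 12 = (p + 4)*(p - 3)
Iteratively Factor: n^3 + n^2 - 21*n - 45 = (n + 3)*(n^2 - 2*n - 15) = (n - 5)*(n + 3)*(n + 3)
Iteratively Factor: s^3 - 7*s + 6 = (s + 3)*(s^2 - 3*s + 2) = (s - 2)*(s + 3)*(s - 1)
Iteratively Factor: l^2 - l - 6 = (l - 3)*(l + 2)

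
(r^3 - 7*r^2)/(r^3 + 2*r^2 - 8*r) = r*(r - 7)/(r^2 + 2*r - 8)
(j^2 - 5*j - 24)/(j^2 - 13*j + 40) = (j + 3)/(j - 5)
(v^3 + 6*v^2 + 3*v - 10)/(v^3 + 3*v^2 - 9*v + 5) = (v + 2)/(v - 1)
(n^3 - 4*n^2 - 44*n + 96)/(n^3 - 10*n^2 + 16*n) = (n + 6)/n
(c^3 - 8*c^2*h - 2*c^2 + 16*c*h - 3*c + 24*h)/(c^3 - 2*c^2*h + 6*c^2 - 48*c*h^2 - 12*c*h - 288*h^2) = (c^2 - 2*c - 3)/(c^2 + 6*c*h + 6*c + 36*h)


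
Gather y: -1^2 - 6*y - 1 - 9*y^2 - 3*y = -9*y^2 - 9*y - 2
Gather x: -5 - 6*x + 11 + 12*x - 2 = 6*x + 4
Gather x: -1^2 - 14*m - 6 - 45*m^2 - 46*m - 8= -45*m^2 - 60*m - 15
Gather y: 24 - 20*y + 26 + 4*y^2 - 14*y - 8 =4*y^2 - 34*y + 42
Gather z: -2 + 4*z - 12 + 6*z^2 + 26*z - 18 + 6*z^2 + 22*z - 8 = 12*z^2 + 52*z - 40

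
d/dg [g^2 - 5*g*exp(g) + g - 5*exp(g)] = -5*g*exp(g) + 2*g - 10*exp(g) + 1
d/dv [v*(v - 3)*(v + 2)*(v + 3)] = 4*v^3 + 6*v^2 - 18*v - 18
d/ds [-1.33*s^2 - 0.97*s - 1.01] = -2.66*s - 0.97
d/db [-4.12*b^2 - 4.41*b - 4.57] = -8.24*b - 4.41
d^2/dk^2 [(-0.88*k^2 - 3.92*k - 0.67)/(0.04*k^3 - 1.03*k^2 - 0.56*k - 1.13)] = (-0.002816*k^6 - 0.0376319999999999*k^5 + 0.837888*k^4 - 7.593104*k^3 - 0.155586000000003*k^2 + 24.874488*k + 3.85321)/(6.4e-5*k^9 - 0.004944*k^8 + 0.12462*k^7 - 0.959719*k^6 - 1.465344*k^5 - 4.413603*k^4 - 3.933092*k^3 - 5.008725*k^2 - 2.145192*k - 1.442897)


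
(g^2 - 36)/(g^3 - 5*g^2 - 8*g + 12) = (g + 6)/(g^2 + g - 2)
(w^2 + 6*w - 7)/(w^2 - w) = (w + 7)/w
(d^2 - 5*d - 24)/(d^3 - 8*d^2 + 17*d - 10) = (d^2 - 5*d - 24)/(d^3 - 8*d^2 + 17*d - 10)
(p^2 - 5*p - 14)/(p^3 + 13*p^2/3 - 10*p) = 3*(p^2 - 5*p - 14)/(p*(3*p^2 + 13*p - 30))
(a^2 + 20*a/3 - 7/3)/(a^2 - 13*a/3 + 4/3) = (a + 7)/(a - 4)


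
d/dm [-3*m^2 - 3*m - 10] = -6*m - 3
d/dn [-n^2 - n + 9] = -2*n - 1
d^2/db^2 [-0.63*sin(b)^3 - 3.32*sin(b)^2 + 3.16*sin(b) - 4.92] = -2.6875*sin(b) - 1.4175*sin(3*b) - 6.64*cos(2*b)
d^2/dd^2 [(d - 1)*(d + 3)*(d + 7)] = 6*d + 18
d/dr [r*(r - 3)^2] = 3*(r - 3)*(r - 1)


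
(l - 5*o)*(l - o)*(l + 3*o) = l^3 - 3*l^2*o - 13*l*o^2 + 15*o^3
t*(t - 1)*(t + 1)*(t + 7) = t^4 + 7*t^3 - t^2 - 7*t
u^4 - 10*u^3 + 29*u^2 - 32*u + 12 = (u - 6)*(u - 2)*(u - 1)^2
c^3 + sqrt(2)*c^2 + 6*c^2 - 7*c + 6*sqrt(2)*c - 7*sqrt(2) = (c - 1)*(c + 7)*(c + sqrt(2))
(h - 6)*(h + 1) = h^2 - 5*h - 6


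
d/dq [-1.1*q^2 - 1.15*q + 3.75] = -2.2*q - 1.15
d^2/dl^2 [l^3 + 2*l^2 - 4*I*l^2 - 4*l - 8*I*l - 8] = 6*l + 4 - 8*I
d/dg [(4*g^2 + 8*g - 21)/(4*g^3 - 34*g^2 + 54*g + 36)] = (-8*g^4 - 32*g^3 + 370*g^2 - 570*g + 711)/(2*(4*g^6 - 68*g^5 + 397*g^4 - 846*g^3 + 117*g^2 + 972*g + 324))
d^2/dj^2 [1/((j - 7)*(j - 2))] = 2*((j - 7)^2 + (j - 7)*(j - 2) + (j - 2)^2)/((j - 7)^3*(j - 2)^3)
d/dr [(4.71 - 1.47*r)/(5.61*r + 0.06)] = (-148.728393*r - 1.590678)/(5.61*r + 0.06)^3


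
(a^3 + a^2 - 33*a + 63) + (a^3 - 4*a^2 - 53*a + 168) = 2*a^3 - 3*a^2 - 86*a + 231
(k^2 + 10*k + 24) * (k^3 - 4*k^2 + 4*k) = k^5 + 6*k^4 - 12*k^3 - 56*k^2 + 96*k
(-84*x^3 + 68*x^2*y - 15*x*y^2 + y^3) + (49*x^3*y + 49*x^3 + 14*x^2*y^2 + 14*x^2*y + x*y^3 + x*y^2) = 49*x^3*y - 35*x^3 + 14*x^2*y^2 + 82*x^2*y + x*y^3 - 14*x*y^2 + y^3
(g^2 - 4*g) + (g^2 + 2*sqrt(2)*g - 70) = 2*g^2 - 4*g + 2*sqrt(2)*g - 70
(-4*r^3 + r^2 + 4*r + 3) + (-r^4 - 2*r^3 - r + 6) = -r^4 - 6*r^3 + r^2 + 3*r + 9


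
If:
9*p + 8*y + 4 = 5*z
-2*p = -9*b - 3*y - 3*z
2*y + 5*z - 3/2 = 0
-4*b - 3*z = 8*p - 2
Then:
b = -119/9620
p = 45/481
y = -643/1924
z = 1043/2405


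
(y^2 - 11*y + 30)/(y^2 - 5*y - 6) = (y - 5)/(y + 1)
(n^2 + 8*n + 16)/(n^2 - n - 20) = (n + 4)/(n - 5)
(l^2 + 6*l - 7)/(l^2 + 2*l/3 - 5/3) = 3*(l + 7)/(3*l + 5)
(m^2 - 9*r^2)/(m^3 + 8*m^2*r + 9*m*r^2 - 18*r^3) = (-m + 3*r)/(-m^2 - 5*m*r + 6*r^2)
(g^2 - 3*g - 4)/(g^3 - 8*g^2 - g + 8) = (g - 4)/(g^2 - 9*g + 8)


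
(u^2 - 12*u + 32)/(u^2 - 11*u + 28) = (u - 8)/(u - 7)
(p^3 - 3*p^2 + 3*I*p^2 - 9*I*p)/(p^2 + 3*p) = (p^2 + 3*p*(-1 + I) - 9*I)/(p + 3)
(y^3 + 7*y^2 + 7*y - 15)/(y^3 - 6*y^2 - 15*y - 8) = (-y^3 - 7*y^2 - 7*y + 15)/(-y^3 + 6*y^2 + 15*y + 8)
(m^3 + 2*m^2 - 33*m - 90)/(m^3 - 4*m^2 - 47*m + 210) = (m^2 + 8*m + 15)/(m^2 + 2*m - 35)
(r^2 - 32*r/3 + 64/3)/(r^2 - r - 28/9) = 3*(-3*r^2 + 32*r - 64)/(-9*r^2 + 9*r + 28)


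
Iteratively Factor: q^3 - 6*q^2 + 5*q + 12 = (q + 1)*(q^2 - 7*q + 12) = (q - 4)*(q + 1)*(q - 3)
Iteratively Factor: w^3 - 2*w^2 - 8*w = (w - 4)*(w^2 + 2*w) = (w - 4)*(w + 2)*(w)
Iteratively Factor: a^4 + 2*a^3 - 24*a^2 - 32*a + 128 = (a - 2)*(a^3 + 4*a^2 - 16*a - 64) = (a - 2)*(a + 4)*(a^2 - 16) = (a - 2)*(a + 4)^2*(a - 4)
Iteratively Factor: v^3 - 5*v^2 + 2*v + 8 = (v + 1)*(v^2 - 6*v + 8) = (v - 4)*(v + 1)*(v - 2)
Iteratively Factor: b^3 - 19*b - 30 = (b + 2)*(b^2 - 2*b - 15) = (b - 5)*(b + 2)*(b + 3)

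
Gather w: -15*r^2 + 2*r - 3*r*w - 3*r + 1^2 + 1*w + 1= -15*r^2 - r + w*(1 - 3*r) + 2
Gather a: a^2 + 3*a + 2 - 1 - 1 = a^2 + 3*a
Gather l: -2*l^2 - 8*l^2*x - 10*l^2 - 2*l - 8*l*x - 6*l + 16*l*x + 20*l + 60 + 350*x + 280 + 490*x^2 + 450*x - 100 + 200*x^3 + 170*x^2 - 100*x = l^2*(-8*x - 12) + l*(8*x + 12) + 200*x^3 + 660*x^2 + 700*x + 240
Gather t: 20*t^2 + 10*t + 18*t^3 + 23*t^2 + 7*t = 18*t^3 + 43*t^2 + 17*t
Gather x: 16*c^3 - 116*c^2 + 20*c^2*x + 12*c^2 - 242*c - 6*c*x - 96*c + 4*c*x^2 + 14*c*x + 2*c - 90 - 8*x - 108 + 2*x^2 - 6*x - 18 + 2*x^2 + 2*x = 16*c^3 - 104*c^2 - 336*c + x^2*(4*c + 4) + x*(20*c^2 + 8*c - 12) - 216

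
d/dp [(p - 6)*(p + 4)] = 2*p - 2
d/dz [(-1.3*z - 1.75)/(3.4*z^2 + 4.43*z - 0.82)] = (4.42*z^2 + 11.9*z + 8.8185)/(11.56*z^4 + 30.124*z^3 + 14.0489*z^2 - 7.2652*z + 0.6724)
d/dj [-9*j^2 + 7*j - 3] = 7 - 18*j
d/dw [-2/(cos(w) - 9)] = -2*sin(w)/(cos(w) - 9)^2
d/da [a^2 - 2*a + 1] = 2*a - 2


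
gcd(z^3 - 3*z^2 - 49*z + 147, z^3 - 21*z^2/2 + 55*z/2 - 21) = z - 7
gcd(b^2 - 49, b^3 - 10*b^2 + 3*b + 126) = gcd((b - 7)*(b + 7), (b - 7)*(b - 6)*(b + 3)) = b - 7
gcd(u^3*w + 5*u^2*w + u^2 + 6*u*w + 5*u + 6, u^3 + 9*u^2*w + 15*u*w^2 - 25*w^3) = 1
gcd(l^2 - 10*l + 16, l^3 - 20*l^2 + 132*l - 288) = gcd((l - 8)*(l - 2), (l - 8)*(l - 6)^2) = l - 8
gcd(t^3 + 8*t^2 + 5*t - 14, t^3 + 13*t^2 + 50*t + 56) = t^2 + 9*t + 14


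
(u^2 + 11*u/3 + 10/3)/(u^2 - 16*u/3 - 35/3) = (u + 2)/(u - 7)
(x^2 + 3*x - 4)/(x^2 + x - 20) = (x^2 + 3*x - 4)/(x^2 + x - 20)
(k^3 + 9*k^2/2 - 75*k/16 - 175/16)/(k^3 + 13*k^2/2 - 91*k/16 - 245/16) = (k + 5)/(k + 7)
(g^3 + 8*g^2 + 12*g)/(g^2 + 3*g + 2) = g*(g + 6)/(g + 1)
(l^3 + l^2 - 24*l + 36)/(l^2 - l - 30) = (-l^3 - l^2 + 24*l - 36)/(-l^2 + l + 30)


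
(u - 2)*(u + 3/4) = u^2 - 5*u/4 - 3/2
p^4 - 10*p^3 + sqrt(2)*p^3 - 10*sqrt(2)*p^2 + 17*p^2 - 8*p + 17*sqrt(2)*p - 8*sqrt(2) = (p - 8)*(p - 1)^2*(p + sqrt(2))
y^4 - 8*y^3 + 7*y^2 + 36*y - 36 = (y - 6)*(y - 3)*(y - 1)*(y + 2)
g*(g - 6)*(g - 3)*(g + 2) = g^4 - 7*g^3 + 36*g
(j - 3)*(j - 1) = j^2 - 4*j + 3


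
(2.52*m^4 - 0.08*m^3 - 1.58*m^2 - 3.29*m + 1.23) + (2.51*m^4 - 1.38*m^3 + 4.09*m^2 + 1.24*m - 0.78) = 5.03*m^4 - 1.46*m^3 + 2.51*m^2 - 2.05*m + 0.45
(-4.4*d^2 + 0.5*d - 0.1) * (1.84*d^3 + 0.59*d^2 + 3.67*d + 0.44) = -8.096*d^5 - 1.676*d^4 - 16.037*d^3 - 0.16*d^2 - 0.147*d - 0.044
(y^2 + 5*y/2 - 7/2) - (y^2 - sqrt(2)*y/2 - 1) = sqrt(2)*y/2 + 5*y/2 - 5/2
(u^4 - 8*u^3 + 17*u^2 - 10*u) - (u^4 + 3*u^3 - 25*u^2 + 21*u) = -11*u^3 + 42*u^2 - 31*u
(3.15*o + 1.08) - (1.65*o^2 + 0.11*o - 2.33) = -1.65*o^2 + 3.04*o + 3.41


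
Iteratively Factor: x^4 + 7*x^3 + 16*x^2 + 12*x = (x + 3)*(x^3 + 4*x^2 + 4*x) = (x + 2)*(x + 3)*(x^2 + 2*x) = x*(x + 2)*(x + 3)*(x + 2)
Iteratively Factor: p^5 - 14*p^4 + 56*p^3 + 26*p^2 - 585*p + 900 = (p - 5)*(p^4 - 9*p^3 + 11*p^2 + 81*p - 180) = (p - 5)*(p + 3)*(p^3 - 12*p^2 + 47*p - 60) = (p - 5)^2*(p + 3)*(p^2 - 7*p + 12) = (p - 5)^2*(p - 4)*(p + 3)*(p - 3)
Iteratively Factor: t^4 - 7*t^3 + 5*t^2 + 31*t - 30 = (t - 5)*(t^3 - 2*t^2 - 5*t + 6) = (t - 5)*(t - 3)*(t^2 + t - 2) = (t - 5)*(t - 3)*(t - 1)*(t + 2)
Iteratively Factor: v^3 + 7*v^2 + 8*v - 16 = (v + 4)*(v^2 + 3*v - 4) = (v - 1)*(v + 4)*(v + 4)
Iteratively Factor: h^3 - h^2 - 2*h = (h - 2)*(h^2 + h) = h*(h - 2)*(h + 1)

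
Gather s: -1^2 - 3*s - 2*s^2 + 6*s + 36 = -2*s^2 + 3*s + 35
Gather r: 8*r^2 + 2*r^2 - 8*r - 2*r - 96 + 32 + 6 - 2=10*r^2 - 10*r - 60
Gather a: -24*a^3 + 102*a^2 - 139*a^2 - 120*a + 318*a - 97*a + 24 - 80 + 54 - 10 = -24*a^3 - 37*a^2 + 101*a - 12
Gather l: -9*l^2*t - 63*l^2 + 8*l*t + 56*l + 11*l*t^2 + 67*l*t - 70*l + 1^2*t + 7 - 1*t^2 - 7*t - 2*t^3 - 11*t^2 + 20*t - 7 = l^2*(-9*t - 63) + l*(11*t^2 + 75*t - 14) - 2*t^3 - 12*t^2 + 14*t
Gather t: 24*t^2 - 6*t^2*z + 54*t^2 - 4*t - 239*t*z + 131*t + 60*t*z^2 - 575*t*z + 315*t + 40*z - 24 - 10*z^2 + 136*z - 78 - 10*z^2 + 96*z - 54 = t^2*(78 - 6*z) + t*(60*z^2 - 814*z + 442) - 20*z^2 + 272*z - 156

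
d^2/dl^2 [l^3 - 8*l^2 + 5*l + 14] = 6*l - 16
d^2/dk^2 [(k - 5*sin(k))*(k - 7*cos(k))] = 5*k*sin(k) + 7*k*cos(k) + 14*sin(k) - 70*sin(2*k) - 10*cos(k) + 2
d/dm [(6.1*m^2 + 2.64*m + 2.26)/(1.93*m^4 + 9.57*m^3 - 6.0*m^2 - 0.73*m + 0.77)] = (-23.546*m^5 - 73.6626*m^4 - 67.9768*m^3 - 53.4976*m^2 + 36.514*m + 3.6826)/(3.7249*m^8 + 36.9402*m^7 + 68.4249*m^6 - 117.6578*m^5 + 25.0*m^4 + 23.4978*m^3 - 8.7071*m^2 - 1.1242*m + 0.5929)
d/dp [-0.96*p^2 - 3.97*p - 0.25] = -1.92*p - 3.97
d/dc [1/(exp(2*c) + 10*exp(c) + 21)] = 2*(-exp(c) - 5)*exp(c)/(exp(2*c) + 10*exp(c) + 21)^2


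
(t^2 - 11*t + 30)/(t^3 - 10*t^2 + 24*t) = (t - 5)/(t*(t - 4))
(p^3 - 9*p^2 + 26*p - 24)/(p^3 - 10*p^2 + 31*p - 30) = (p - 4)/(p - 5)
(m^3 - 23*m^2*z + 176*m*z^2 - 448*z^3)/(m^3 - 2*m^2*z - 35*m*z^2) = (m^2 - 16*m*z + 64*z^2)/(m*(m + 5*z))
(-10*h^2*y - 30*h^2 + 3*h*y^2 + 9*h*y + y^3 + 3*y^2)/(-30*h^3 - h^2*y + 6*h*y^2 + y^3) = (y + 3)/(3*h + y)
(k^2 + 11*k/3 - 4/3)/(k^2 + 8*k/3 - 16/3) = (3*k - 1)/(3*k - 4)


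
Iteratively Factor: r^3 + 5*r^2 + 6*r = (r)*(r^2 + 5*r + 6) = r*(r + 3)*(r + 2)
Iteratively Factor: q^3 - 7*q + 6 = (q - 2)*(q^2 + 2*q - 3) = (q - 2)*(q - 1)*(q + 3)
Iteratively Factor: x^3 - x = (x + 1)*(x^2 - x) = x*(x + 1)*(x - 1)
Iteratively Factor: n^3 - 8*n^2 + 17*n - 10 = (n - 5)*(n^2 - 3*n + 2) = (n - 5)*(n - 2)*(n - 1)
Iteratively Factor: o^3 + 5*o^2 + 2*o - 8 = (o + 2)*(o^2 + 3*o - 4) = (o + 2)*(o + 4)*(o - 1)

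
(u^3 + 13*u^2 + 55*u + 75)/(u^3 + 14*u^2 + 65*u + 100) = (u + 3)/(u + 4)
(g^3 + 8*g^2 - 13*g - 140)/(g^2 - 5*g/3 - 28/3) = 3*(g^2 + 12*g + 35)/(3*g + 7)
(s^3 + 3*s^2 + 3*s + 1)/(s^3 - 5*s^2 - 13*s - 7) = (s + 1)/(s - 7)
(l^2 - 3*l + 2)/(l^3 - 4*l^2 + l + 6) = (l - 1)/(l^2 - 2*l - 3)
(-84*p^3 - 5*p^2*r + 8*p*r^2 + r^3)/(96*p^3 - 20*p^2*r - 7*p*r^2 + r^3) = (-7*p - r)/(8*p - r)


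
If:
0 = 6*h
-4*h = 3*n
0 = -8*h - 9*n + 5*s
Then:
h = 0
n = 0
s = 0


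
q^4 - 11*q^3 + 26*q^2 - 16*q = q*(q - 8)*(q - 2)*(q - 1)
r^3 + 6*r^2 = r^2*(r + 6)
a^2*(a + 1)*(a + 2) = a^4 + 3*a^3 + 2*a^2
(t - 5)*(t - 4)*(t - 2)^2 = t^4 - 13*t^3 + 60*t^2 - 116*t + 80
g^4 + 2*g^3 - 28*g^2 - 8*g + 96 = (g - 4)*(g - 2)*(g + 2)*(g + 6)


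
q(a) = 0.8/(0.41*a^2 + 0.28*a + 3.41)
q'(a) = 0.8*(-0.82*a - 0.28)/(0.41*a^2 + 0.28*a + 3.41)^2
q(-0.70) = 0.23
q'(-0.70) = 0.02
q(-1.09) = 0.22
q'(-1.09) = 0.04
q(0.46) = 0.22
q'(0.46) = -0.04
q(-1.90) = 0.18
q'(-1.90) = 0.05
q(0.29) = 0.23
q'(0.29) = -0.03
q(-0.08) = 0.24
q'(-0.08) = -0.01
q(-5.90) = 0.05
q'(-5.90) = 0.01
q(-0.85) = 0.23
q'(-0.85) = 0.03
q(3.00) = 0.10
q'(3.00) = -0.03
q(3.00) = 0.10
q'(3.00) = -0.03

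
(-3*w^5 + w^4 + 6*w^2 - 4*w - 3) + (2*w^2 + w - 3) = -3*w^5 + w^4 + 8*w^2 - 3*w - 6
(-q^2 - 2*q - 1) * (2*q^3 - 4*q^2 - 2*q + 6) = -2*q^5 + 8*q^3 + 2*q^2 - 10*q - 6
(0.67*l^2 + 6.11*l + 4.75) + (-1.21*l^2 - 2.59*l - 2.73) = -0.54*l^2 + 3.52*l + 2.02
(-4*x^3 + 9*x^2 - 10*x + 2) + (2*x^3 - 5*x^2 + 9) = -2*x^3 + 4*x^2 - 10*x + 11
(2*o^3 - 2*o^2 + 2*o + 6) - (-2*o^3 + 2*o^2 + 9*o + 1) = 4*o^3 - 4*o^2 - 7*o + 5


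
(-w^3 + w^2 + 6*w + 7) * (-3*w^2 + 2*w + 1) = 3*w^5 - 5*w^4 - 17*w^3 - 8*w^2 + 20*w + 7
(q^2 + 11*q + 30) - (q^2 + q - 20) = 10*q + 50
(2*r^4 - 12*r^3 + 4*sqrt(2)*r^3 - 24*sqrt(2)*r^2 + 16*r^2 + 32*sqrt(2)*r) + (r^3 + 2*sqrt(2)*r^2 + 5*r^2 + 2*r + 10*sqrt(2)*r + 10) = 2*r^4 - 11*r^3 + 4*sqrt(2)*r^3 - 22*sqrt(2)*r^2 + 21*r^2 + 2*r + 42*sqrt(2)*r + 10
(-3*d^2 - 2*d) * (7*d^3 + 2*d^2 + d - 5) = -21*d^5 - 20*d^4 - 7*d^3 + 13*d^2 + 10*d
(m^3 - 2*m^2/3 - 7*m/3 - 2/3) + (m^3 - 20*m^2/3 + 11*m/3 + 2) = 2*m^3 - 22*m^2/3 + 4*m/3 + 4/3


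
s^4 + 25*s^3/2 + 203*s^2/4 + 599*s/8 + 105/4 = (s + 1/2)*(s + 5/2)*(s + 7/2)*(s + 6)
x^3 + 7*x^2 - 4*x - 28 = (x - 2)*(x + 2)*(x + 7)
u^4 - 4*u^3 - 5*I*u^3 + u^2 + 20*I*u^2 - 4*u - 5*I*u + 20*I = (u - 4)*(u - 5*I)*(u - I)*(u + I)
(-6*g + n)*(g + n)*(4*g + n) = -24*g^3 - 26*g^2*n - g*n^2 + n^3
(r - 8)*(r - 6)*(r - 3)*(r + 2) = r^4 - 15*r^3 + 56*r^2 + 36*r - 288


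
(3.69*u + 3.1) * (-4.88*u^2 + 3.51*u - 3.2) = -18.0072*u^3 - 2.1761*u^2 - 0.927*u - 9.92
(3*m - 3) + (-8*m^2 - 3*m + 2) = -8*m^2 - 1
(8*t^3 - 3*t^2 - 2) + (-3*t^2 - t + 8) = 8*t^3 - 6*t^2 - t + 6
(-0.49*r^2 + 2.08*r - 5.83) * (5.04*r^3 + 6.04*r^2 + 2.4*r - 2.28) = -2.4696*r^5 + 7.5236*r^4 - 17.996*r^3 - 29.104*r^2 - 18.7344*r + 13.2924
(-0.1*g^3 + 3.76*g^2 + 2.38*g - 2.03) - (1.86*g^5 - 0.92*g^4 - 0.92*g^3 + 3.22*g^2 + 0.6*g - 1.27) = -1.86*g^5 + 0.92*g^4 + 0.82*g^3 + 0.54*g^2 + 1.78*g - 0.76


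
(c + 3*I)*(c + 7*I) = c^2 + 10*I*c - 21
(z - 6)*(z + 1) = z^2 - 5*z - 6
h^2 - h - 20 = (h - 5)*(h + 4)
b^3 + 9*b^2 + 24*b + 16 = (b + 1)*(b + 4)^2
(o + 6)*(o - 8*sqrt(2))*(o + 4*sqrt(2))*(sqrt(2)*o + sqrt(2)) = sqrt(2)*o^4 - 8*o^3 + 7*sqrt(2)*o^3 - 58*sqrt(2)*o^2 - 56*o^2 - 448*sqrt(2)*o - 48*o - 384*sqrt(2)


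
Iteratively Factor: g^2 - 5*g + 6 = (g - 2)*(g - 3)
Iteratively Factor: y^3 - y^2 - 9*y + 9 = (y - 1)*(y^2 - 9) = (y - 3)*(y - 1)*(y + 3)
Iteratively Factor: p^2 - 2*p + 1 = (p - 1)*(p - 1)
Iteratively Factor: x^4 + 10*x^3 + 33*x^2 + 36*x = (x)*(x^3 + 10*x^2 + 33*x + 36) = x*(x + 3)*(x^2 + 7*x + 12) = x*(x + 3)^2*(x + 4)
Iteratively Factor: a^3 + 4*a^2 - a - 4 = (a - 1)*(a^2 + 5*a + 4) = (a - 1)*(a + 4)*(a + 1)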